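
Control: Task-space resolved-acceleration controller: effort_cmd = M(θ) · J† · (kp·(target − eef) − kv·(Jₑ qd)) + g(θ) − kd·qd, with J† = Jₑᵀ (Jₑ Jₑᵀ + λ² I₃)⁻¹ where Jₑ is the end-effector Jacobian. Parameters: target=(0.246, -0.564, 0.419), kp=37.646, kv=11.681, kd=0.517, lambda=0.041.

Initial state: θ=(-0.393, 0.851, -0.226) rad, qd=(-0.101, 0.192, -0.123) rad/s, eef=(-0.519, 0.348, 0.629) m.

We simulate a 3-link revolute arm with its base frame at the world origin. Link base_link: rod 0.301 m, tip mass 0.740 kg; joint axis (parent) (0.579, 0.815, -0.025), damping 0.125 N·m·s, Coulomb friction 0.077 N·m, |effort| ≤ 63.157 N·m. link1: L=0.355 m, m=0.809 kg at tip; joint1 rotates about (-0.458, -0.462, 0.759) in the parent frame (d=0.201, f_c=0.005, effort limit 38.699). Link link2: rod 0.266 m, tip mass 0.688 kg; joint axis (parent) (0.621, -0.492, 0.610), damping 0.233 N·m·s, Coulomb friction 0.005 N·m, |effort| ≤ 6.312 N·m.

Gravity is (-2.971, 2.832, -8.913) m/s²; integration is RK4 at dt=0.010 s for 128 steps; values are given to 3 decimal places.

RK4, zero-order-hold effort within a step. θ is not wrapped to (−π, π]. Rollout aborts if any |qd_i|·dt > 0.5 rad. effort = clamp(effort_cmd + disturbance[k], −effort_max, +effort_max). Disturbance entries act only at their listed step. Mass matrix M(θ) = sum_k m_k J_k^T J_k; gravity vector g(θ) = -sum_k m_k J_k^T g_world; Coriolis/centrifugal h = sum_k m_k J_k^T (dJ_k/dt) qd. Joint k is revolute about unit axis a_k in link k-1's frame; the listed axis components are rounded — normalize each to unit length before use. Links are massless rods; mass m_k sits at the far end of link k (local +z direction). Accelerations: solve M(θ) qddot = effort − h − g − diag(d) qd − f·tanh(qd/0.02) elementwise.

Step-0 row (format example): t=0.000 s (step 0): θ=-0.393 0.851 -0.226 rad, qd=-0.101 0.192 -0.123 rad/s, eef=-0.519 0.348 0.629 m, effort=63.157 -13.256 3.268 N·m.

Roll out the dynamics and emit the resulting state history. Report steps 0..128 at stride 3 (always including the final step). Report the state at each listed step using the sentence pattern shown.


t=0.030 s (step 3): θ=-0.340 0.938 -0.286 rad, qd=3.107 4.525 -2.922 rad/s, eef=-0.513 0.335 0.628 m, effort=46.201 -10.978 3.405 N·m.
t=0.060 s (step 6): θ=-0.228 1.084 -0.373 rad, qd=4.232 4.977 -2.745 rad/s, eef=-0.492 0.297 0.640 m, effort=31.101 -7.067 2.148 N·m.
t=0.090 s (step 9): θ=-0.093 1.229 -0.448 rad, qd=4.678 4.622 -2.245 rad/s, eef=-0.460 0.243 0.662 m, effort=20.471 -4.311 1.171 N·m.
t=0.120 s (step 12): θ=0.050 1.359 -0.508 rad, qd=4.818 4.081 -1.736 rad/s, eef=-0.420 0.180 0.686 m, effort=13.063 -2.650 0.517 N·m.
t=0.150 s (step 15): θ=0.194 1.473 -0.553 rad, qd=4.790 3.509 -1.281 rad/s, eef=-0.373 0.111 0.708 m, effort=7.770 -1.717 0.100 N·m.
t=0.180 s (step 18): θ=0.336 1.570 -0.585 rad, qd=4.660 2.957 -0.898 rad/s, eef=-0.322 0.041 0.725 m, effort=3.848 -1.232 -0.154 N·m.
t=0.210 s (step 21): θ=0.473 1.651 -0.607 rad, qd=4.464 2.445 -0.591 rad/s, eef=-0.267 -0.027 0.735 m, effort=0.837 -1.011 -0.301 N·m.
t=0.240 s (step 24): θ=0.603 1.717 -0.621 rad, qd=4.219 1.985 -0.353 rad/s, eef=-0.213 -0.092 0.738 m, effort=-1.531 -0.944 -0.381 N·m.
t=0.270 s (step 27): θ=0.726 1.771 -0.629 rad, qd=3.942 1.584 -0.175 rad/s, eef=-0.159 -0.152 0.734 m, effort=-3.409 -0.960 -0.420 N·m.
t=0.300 s (step 30): θ=0.839 1.813 -0.632 rad, qd=3.642 1.244 -0.048 rad/s, eef=-0.107 -0.207 0.724 m, effort=-4.889 -1.019 -0.432 N·m.
t=0.330 s (step 33): θ=0.944 1.846 -0.632 rad, qd=3.331 0.965 0.034 rad/s, eef=-0.059 -0.256 0.710 m, effort=-6.034 -1.098 -0.425 N·m.
t=0.360 s (step 36): θ=1.039 1.871 -0.630 rad, qd=3.017 0.742 0.088 rad/s, eef=-0.016 -0.299 0.692 m, effort=-6.891 -1.183 -0.410 N·m.
t=0.390 s (step 39): θ=1.125 1.891 -0.627 rad, qd=2.709 0.568 0.122 rad/s, eef=0.024 -0.337 0.672 m, effort=-7.506 -1.267 -0.391 N·m.
t=0.420 s (step 42): θ=1.202 1.906 -0.623 rad, qd=2.414 0.436 0.140 rad/s, eef=0.058 -0.370 0.651 m, effort=-7.919 -1.346 -0.371 N·m.
t=0.450 s (step 45): θ=1.270 1.917 -0.619 rad, qd=2.138 0.338 0.147 rad/s, eef=0.089 -0.398 0.630 m, effort=-8.171 -1.420 -0.349 N·m.
t=0.480 s (step 48): θ=1.330 1.926 -0.614 rad, qd=1.882 0.267 0.146 rad/s, eef=0.115 -0.422 0.609 m, effort=-8.298 -1.487 -0.327 N·m.
t=0.510 s (step 51): θ=1.383 1.933 -0.610 rad, qd=1.649 0.216 0.141 rad/s, eef=0.137 -0.442 0.589 m, effort=-8.334 -1.548 -0.306 N·m.
t=0.540 s (step 54): θ=1.430 1.939 -0.606 rad, qd=1.440 0.180 0.133 rad/s, eef=0.156 -0.459 0.570 m, effort=-8.306 -1.601 -0.286 N·m.
t=0.570 s (step 57): θ=1.470 1.944 -0.602 rad, qd=1.253 0.154 0.124 rad/s, eef=0.172 -0.474 0.553 m, effort=-8.235 -1.648 -0.268 N·m.
t=0.600 s (step 60): θ=1.505 1.949 -0.598 rad, qd=1.088 0.136 0.114 rad/s, eef=0.185 -0.486 0.537 m, effort=-8.138 -1.689 -0.251 N·m.
t=0.630 s (step 63): θ=1.535 1.953 -0.595 rad, qd=0.942 0.123 0.104 rad/s, eef=0.196 -0.497 0.523 m, effort=-8.028 -1.724 -0.236 N·m.
t=0.660 s (step 66): θ=1.562 1.956 -0.592 rad, qd=0.815 0.113 0.094 rad/s, eef=0.205 -0.506 0.511 m, effort=-7.914 -1.754 -0.223 N·m.
t=0.690 s (step 69): θ=1.584 1.959 -0.589 rad, qd=0.705 0.105 0.085 rad/s, eef=0.213 -0.514 0.500 m, effort=-7.802 -1.778 -0.211 N·m.
t=0.720 s (step 72): θ=1.604 1.962 -0.587 rad, qd=0.609 0.099 0.077 rad/s, eef=0.219 -0.520 0.490 m, effort=-7.696 -1.799 -0.200 N·m.
t=0.750 s (step 75): θ=1.621 1.965 -0.585 rad, qd=0.525 0.093 0.069 rad/s, eef=0.224 -0.526 0.481 m, effort=-7.598 -1.816 -0.191 N·m.
t=0.780 s (step 78): θ=1.636 1.968 -0.583 rad, qd=0.453 0.088 0.062 rad/s, eef=0.229 -0.531 0.474 m, effort=-7.509 -1.830 -0.184 N·m.
t=0.810 s (step 81): θ=1.648 1.971 -0.581 rad, qd=0.391 0.083 0.056 rad/s, eef=0.232 -0.535 0.467 m, effort=-7.429 -1.842 -0.177 N·m.
t=0.840 s (step 84): θ=1.659 1.973 -0.579 rad, qd=0.338 0.078 0.050 rad/s, eef=0.235 -0.539 0.461 m, effort=-7.359 -1.852 -0.172 N·m.
t=0.870 s (step 87): θ=1.669 1.975 -0.578 rad, qd=0.292 0.073 0.045 rad/s, eef=0.237 -0.542 0.456 m, effort=-7.298 -1.860 -0.167 N·m.
t=0.900 s (step 90): θ=1.677 1.977 -0.577 rad, qd=0.252 0.069 0.041 rad/s, eef=0.239 -0.544 0.452 m, effort=-7.244 -1.866 -0.163 N·m.
t=0.930 s (step 93): θ=1.684 1.979 -0.575 rad, qd=0.218 0.065 0.037 rad/s, eef=0.241 -0.547 0.448 m, effort=-7.197 -1.872 -0.160 N·m.
t=0.960 s (step 96): θ=1.690 1.981 -0.574 rad, qd=0.188 0.060 0.033 rad/s, eef=0.242 -0.549 0.445 m, effort=-7.157 -1.877 -0.157 N·m.
t=0.990 s (step 99): θ=1.695 1.983 -0.573 rad, qd=0.163 0.056 0.030 rad/s, eef=0.243 -0.550 0.442 m, effort=-7.122 -1.881 -0.155 N·m.
t=1.020 s (step 102): θ=1.700 1.985 -0.573 rad, qd=0.141 0.052 0.027 rad/s, eef=0.244 -0.552 0.439 m, effort=-7.093 -1.884 -0.153 N·m.
t=1.050 s (step 105): θ=1.704 1.986 -0.572 rad, qd=0.122 0.049 0.025 rad/s, eef=0.245 -0.553 0.437 m, effort=-7.067 -1.887 -0.152 N·m.
t=1.080 s (step 108): θ=1.707 1.988 -0.571 rad, qd=0.106 0.045 0.023 rad/s, eef=0.245 -0.555 0.435 m, effort=-7.045 -1.890 -0.151 N·m.
t=1.110 s (step 111): θ=1.710 1.989 -0.570 rad, qd=0.092 0.042 0.021 rad/s, eef=0.246 -0.556 0.433 m, effort=-7.026 -1.893 -0.150 N·m.
t=1.140 s (step 114): θ=1.713 1.990 -0.570 rad, qd=0.079 0.039 0.019 rad/s, eef=0.246 -0.556 0.432 m, effort=-7.010 -1.895 -0.149 N·m.
t=1.170 s (step 117): θ=1.715 1.991 -0.569 rad, qd=0.069 0.036 0.018 rad/s, eef=0.246 -0.557 0.430 m, effort=-6.996 -1.897 -0.149 N·m.
t=1.200 s (step 120): θ=1.717 1.992 -0.569 rad, qd=0.060 0.033 0.017 rad/s, eef=0.247 -0.558 0.429 m, effort=-6.984 -1.899 -0.148 N·m.
t=1.230 s (step 123): θ=1.718 1.993 -0.568 rad, qd=0.052 0.030 0.015 rad/s, eef=0.247 -0.559 0.428 m, effort=-6.974 -1.901 -0.148 N·m.
t=1.260 s (step 126): θ=1.720 1.994 -0.568 rad, qd=0.045 0.028 0.014 rad/s, eef=0.247 -0.559 0.427 m, effort=-6.965 -1.902 -0.148 N·m.
t=1.280 s (step 128): θ=1.721 1.995 -0.568 rad, qd=0.041 0.027 0.014 rad/s, eef=0.247 -0.559 0.427 m.


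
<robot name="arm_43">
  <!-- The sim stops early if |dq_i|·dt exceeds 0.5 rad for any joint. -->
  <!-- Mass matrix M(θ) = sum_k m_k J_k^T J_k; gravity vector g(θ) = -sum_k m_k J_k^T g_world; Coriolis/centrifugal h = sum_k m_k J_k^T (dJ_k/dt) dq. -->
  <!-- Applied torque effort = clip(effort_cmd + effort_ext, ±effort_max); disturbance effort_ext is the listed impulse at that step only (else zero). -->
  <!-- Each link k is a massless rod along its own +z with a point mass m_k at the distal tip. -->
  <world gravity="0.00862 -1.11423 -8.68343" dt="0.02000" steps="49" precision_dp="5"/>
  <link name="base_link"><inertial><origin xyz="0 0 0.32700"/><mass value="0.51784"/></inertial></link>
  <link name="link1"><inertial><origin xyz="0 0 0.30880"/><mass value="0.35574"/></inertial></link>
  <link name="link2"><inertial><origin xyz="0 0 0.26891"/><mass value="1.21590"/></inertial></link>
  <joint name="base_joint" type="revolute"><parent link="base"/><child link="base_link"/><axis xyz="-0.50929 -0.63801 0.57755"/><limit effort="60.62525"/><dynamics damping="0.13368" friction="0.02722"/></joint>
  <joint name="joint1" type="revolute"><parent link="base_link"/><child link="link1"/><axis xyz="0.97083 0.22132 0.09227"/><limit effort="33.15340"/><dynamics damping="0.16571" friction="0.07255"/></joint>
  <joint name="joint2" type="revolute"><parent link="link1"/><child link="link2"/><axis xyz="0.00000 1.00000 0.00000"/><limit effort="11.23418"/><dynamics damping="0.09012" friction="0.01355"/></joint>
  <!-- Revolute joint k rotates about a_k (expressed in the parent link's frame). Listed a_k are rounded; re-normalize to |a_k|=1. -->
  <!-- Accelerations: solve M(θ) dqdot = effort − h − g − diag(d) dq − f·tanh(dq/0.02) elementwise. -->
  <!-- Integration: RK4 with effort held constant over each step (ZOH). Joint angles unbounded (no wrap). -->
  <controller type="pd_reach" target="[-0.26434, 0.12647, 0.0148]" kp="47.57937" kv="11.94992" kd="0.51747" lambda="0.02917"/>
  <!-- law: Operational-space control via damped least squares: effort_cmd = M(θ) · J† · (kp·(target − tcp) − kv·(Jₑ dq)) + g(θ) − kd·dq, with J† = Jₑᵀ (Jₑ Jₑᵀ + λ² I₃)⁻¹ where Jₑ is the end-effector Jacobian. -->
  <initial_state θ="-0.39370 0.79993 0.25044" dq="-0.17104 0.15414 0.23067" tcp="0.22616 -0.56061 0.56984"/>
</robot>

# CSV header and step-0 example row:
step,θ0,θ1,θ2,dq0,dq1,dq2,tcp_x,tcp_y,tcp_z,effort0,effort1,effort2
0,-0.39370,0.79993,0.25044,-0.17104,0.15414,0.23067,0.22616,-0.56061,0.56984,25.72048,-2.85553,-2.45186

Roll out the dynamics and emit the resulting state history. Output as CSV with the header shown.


step,θ0,θ1,θ2,dq0,dq1,dq2,tcp_x,tcp_y,tcp_z,effort0,effort1,effort2
1,-0.34904,0.85395,0.25548,4.56763,5.16226,0.02553,0.22257,-0.55631,0.56195,17.99472,-5.82596,-1.86035
2,-0.23599,0.97825,0.24170,6.71421,7.20115,-1.60515,0.21221,-0.54194,0.54828,12.68978,-6.38532,-0.61920
3,-0.09366,1.12660,0.19194,7.51552,7.59333,-3.39921,0.19901,-0.52176,0.53253,9.40283,-6.15821,0.29744
4,0.05786,1.27453,0.11122,7.64507,7.19712,-4.62345,0.18546,-0.49826,0.51610,7.32554,-5.83940,0.63323
5,0.20896,1.41177,0.01198,7.48488,6.55054,-5.24682,0.17271,-0.47280,0.49953,5.88000,-5.65689,0.58912
6,0.35588,1.53601,-0.09556,7.23177,5.90679,-5.47265,0.16100,-0.44624,0.48305,4.78784,-5.61049,0.41001
7,0.49766,1.64824,-0.20524,6.97125,5.34724,-5.47766,0.15010,-0.41919,0.46677,3.92909,-5.63226,0.23758
8,0.63449,1.75027,-0.31375,6.73582,4.88178,-5.36707,0.13970,-0.39213,0.45074,3.24255,-5.66235,0.12498
9,0.76700,1.84386,-0.41938,6.53645,4.49832,-5.19621,0.12951,-0.36544,0.43500,2.68796,-5.66648,0.07944
10,0.89593,1.93049,-0.52123,6.37609,4.18082,-4.99325,0.11933,-0.33942,0.41955,2.23537,-5.63132,0.09042
11,1.02206,2.01132,-0.61883,6.25470,3.91462,-4.77267,0.10905,-0.31431,0.40444,1.86237,-5.55584,0.14322
12,1.14616,2.08724,-0.71191,6.17125,3.68743,-4.54217,0.09861,-0.29029,0.38971,1.55281,-5.44469,0.22439
13,1.26898,2.15894,-0.80033,6.12428,3.48920,-4.30610,0.08801,-0.26747,0.37541,1.29565,-5.30403,0.32337
14,1.39122,2.22691,-0.88400,6.11216,3.31172,-4.06704,0.07730,-0.24595,0.36158,1.08378,-5.13943,0.43259
15,1.51356,2.29148,-0.96287,6.13308,3.14824,-3.82663,0.06651,-0.22578,0.34830,0.91292,-4.95491,0.54698
16,1.63665,2.35289,-1.03694,6.18498,2.99329,-3.58584,0.05572,-0.20698,0.33562,0.78060,-4.75277,0.66325
17,1.76108,2.41125,-1.10620,6.26551,2.84252,-3.34510,0.04499,-0.18953,0.32362,0.68523,-4.53380,0.77926
18,1.88739,2.46662,-1.17065,6.37185,2.69266,-3.10425,0.03438,-0.17338,0.31234,0.62517,-4.29762,0.89330
19,2.01608,2.51900,-1.23029,6.50061,2.54151,-2.86256,0.02393,-0.15845,0.30185,0.59789,-4.04320,1.00358
20,2.14755,2.56833,-1.28508,6.64752,2.38793,-2.61863,0.01368,-0.14462,0.29219,0.59912,-3.76938,1.10761
21,2.28211,2.61458,-1.33496,6.80701,2.23181,-2.37051,0.00362,-0.13173,0.28338,0.62214,-3.47543,1.20179
22,2.41994,2.65769,-1.37983,6.97161,2.07397,-2.11576,-0.00624,-0.11963,0.27541,0.65730,-3.16169,1.28099
23,2.56105,2.69766,-1.41952,7.13128,1.91601,-1.85176,-0.01597,-0.10809,0.26826,0.69198,-2.83001,1.33843
24,2.70519,2.73448,-1.45384,7.27275,1.76003,-1.57611,-0.02562,-0.09692,0.26184,0.71126,-2.48416,1.36565
25,2.85183,2.76823,-1.48252,7.37936,1.60825,-1.28716,-0.03529,-0.08592,0.25602,0.69945,-2.12988,1.35314
26,3.00009,2.79901,-1.50530,7.43172,1.46256,-0.98470,-0.04508,-0.07491,0.25063,0.64254,-1.77451,1.29136
27,3.14866,2.82693,-1.52192,7.40945,1.32400,-0.67054,-0.05508,-0.06375,0.24543,0.53121,-1.42620,1.17245
28,3.29586,2.85215,-1.53219,7.29417,1.19232,-0.34897,-0.06538,-0.05238,0.24017,0.36359,-1.09264,0.99226
29,3.43968,2.87479,-1.53603,7.07319,1.06586,-0.02685,-0.07600,-0.04082,0.23458,0.14660,-0.77980,0.75235
30,3.57798,2.89493,-1.53356,6.74522,0.94285,0.28119,-0.08692,-0.02916,0.22841,-0.10543,-0.49093,0.46925
31,3.70867,2.91260,-1.52510,6.31444,0.81856,0.57238,-0.09806,-0.01757,0.22146,-0.37086,-0.22510,0.14765
32,3.82985,2.92774,-1.51107,5.79818,0.69099,0.83753,-0.10926,-0.00625,0.21366,-0.62984,0.01887,-0.19475
33,3.94007,2.94030,-1.49208,5.22181,0.55992,1.06770,-0.12036,0.00460,0.20500,-0.86542,0.24357,-0.53715
34,4.03842,2.95022,-1.46890,4.61406,0.42704,1.25681,-0.13116,0.01479,0.19559,-1.06586,0.45165,-0.86100
35,4.12456,2.95748,-1.44236,4.00309,0.29585,1.40194,-0.14150,0.02419,0.18561,-1.22548,0.64476,-1.15225
36,4.19867,2.96218,-1.41335,3.41321,0.17077,1.50333,-0.15125,0.03271,0.17526,-1.34401,0.82311,-1.40234
37,4.26138,2.96447,-1.38272,2.86299,0.05621,1.56383,-0.16032,0.04031,0.16479,-1.42525,0.98579,-1.60810
38,4.31362,2.96464,-1.35125,2.37055,-0.03771,1.58484,-0.16866,0.04701,0.15441,-1.47755,1.11554,-1.76905
39,4.35669,2.96320,-1.31971,1.94329,-0.10718,1.57164,-0.17622,0.05287,0.14431,-1.50676,1.20392,-1.88961
40,4.39175,2.96047,-1.28863,1.56841,-0.16646,1.53887,-0.18301,0.05799,0.13463,-1.51391,1.28408,-1.98030
41,4.41985,2.95668,-1.25836,1.24677,-0.21383,1.49062,-0.18911,0.06244,0.12547,-1.50804,1.35276,-2.04578
42,4.44202,2.95205,-1.22916,0.97525,-0.24934,1.43137,-0.19458,0.06632,0.11691,-1.49518,1.40867,-2.09140
43,4.45922,2.94681,-1.20121,0.74874,-0.27412,1.36525,-0.19950,0.06970,0.10896,-1.47930,1.45191,-2.12219
44,4.47228,2.94117,-1.17462,0.56137,-0.28977,1.29569,-0.20391,0.07267,0.10162,-1.46294,1.48337,-2.14243
45,4.48193,2.93529,-1.14943,0.40729,-0.29799,1.22534,-0.20789,0.07529,0.09488,-1.44759,1.50442,-2.15551
46,4.48879,2.92931,-1.12563,0.28111,-0.30041,1.15613,-0.21148,0.07763,0.08871,-1.43407,1.51658,-2.16398
47,4.49336,2.92332,-1.10318,0.17804,-0.29844,1.08933,-0.21473,0.07974,0.08307,-1.42276,1.52139,-2.16965
48,4.49606,2.91740,-1.08204,0.09403,-0.29327,1.02576,-0.21768,0.08164,0.07793,-1.41376,1.52027,-2.17377
49,4.49723,2.91161,-1.06214,0.02590,-0.28577,0.96574,-0.22036,0.08339,0.07324,,,


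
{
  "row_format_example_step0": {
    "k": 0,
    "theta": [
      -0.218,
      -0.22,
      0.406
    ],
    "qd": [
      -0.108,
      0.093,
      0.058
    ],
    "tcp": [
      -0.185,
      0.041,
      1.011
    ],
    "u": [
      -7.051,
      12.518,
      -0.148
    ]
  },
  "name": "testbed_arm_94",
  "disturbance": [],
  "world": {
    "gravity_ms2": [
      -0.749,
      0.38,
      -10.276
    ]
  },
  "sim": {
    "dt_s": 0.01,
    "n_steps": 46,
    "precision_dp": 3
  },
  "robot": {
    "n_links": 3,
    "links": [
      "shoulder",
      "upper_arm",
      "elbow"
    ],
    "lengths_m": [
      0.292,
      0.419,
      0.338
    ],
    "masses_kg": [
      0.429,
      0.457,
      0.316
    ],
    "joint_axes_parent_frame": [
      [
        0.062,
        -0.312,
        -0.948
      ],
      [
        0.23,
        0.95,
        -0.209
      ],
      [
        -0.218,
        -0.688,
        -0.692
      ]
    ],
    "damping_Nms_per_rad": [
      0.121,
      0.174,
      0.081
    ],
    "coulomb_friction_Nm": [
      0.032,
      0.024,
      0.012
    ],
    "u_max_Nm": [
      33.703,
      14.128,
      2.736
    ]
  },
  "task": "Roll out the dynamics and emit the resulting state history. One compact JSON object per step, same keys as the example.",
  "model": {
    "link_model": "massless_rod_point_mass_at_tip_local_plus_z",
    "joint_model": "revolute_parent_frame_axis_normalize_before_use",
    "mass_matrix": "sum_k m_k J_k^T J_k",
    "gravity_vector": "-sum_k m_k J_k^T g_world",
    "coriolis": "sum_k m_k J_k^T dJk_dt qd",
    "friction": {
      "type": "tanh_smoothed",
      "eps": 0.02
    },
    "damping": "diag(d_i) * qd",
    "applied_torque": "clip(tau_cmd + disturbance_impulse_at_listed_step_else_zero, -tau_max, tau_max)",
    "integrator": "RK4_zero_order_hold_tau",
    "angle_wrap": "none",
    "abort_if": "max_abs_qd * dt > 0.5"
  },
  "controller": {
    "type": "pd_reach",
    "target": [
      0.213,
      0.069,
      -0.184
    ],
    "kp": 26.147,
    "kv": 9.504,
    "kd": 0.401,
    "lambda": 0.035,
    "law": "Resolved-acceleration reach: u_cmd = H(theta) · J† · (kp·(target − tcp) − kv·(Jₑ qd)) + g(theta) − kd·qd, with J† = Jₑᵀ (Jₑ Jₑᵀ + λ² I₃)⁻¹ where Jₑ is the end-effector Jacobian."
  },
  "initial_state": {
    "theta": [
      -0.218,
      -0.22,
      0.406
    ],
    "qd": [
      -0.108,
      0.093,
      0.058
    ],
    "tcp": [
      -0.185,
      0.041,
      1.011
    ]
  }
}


{"k":1,"theta":[-0.231,-0.218,0.424],"qd":[-2.378,0.319,3.455],"tcp":[-0.184,0.041,1.01],"u":[-5.642,11.528,-1.495]}
{"k":2,"theta":[-0.259,-0.214,0.463],"qd":[-3.243,0.565,4.367],"tcp":[-0.181,0.041,1.008],"u":[-4.694,10.18,-1.691]}
{"k":3,"theta":[-0.293,-0.207,0.508],"qd":[-3.638,0.786,4.475],"tcp":[-0.176,0.041,1.007],"u":[-3.966,8.847,-1.543]}
{"k":4,"theta":[-0.331,-0.198,0.552],"qd":[-3.869,0.974,4.33],"tcp":[-0.169,0.042,1.005],"u":[-3.378,7.649,-1.31]}
{"k":5,"theta":[-0.37,-0.187,0.594],"qd":[-4.038,1.13,4.111],"tcp":[-0.159,0.042,1.004],"u":[-2.897,6.609,-1.075]}
{"k":6,"theta":[-0.411,-0.175,0.634],"qd":[-4.183,1.257,3.88],"tcp":[-0.148,0.044,1.004],"u":[-2.504,5.719,-0.86]}
{"k":7,"theta":[-0.454,-0.162,0.672],"qd":[-4.32,1.36,3.655],"tcp":[-0.135,0.046,1.003],"u":[-2.188,4.962,-0.67]}
{"k":8,"theta":[-0.498,-0.148,0.707],"qd":[-4.455,1.442,3.443],"tcp":[-0.121,0.049,1.003],"u":[-1.937,4.32,-0.506]}
{"k":9,"theta":[-0.543,-0.134,0.741],"qd":[-4.595,1.507,3.245],"tcp":[-0.106,0.052,1.003],"u":[-1.744,3.775,-0.362]}
{"k":10,"theta":[-0.59,-0.118,0.772],"qd":[-4.744,1.557,3.06],"tcp":[-0.09,0.057,1.002],"u":[-1.602,3.312,-0.238]}
{"k":11,"theta":[-0.638,-0.103,0.802],"qd":[-4.906,1.593,2.885],"tcp":[-0.073,0.063,1.001],"u":[-1.506,2.918,-0.128]}
{"k":12,"theta":[-0.688,-0.087,0.83],"qd":[-5.087,1.617,2.719],"tcp":[-0.056,0.069,1.0],"u":[-1.45,2.58,-0.03]}
{"k":13,"theta":[-0.74,-0.07,0.856],"qd":[-5.289,1.63,2.559],"tcp":[-0.039,0.077,0.999],"u":[-1.43,2.287,0.06]}
{"k":14,"theta":[-0.794,-0.054,0.881],"qd":[-5.515,1.632,2.401],"tcp":[-0.022,0.086,0.998],"u":[-1.44,2.026,0.143]}
{"k":15,"theta":[-0.85,-0.038,0.904],"qd":[-5.769,1.625,2.244],"tcp":[-0.005,0.096,0.996],"u":[-1.474,1.784,0.224]}
{"k":16,"theta":[-0.91,-0.022,0.926],"qd":[-6.048,1.609,2.082],"tcp":[0.012,0.107,0.993],"u":[-1.524,1.545,0.304]}
{"k":17,"theta":[-0.972,-0.006,0.946],"qd":[-6.351,1.586,1.914],"tcp":[0.029,0.12,0.99],"u":[-1.577,1.29,0.387]}
{"k":18,"theta":[-1.037,0.01,0.964],"qd":[-6.67,1.558,1.735],"tcp":[0.045,0.134,0.987],"u":[-1.614,0.991,0.474]}
{"k":19,"theta":[-1.105,0.025,0.981],"qd":[-6.992,1.528,1.542],"tcp":[0.06,0.15,0.983],"u":[-1.609,0.614,0.567]}
{"k":20,"theta":[-1.177,0.04,0.995],"qd":[-7.294,1.499,1.333],"tcp":[0.075,0.167,0.978],"u":[-1.518,0.113,0.669]}
{"k":21,"theta":[-1.251,0.055,1.007],"qd":[-7.54,1.479,1.106],"tcp":[0.088,0.185,0.973],"u":[-1.278,-0.577,0.778]}
{"k":22,"theta":[-1.327,0.07,1.017],"qd":[-7.676,1.476,0.863],"tcp":[0.1,0.205,0.968],"u":[-0.797,-1.539,0.895]}
{"k":23,"theta":[-1.404,0.085,1.025],"qd":[-7.62,1.505,0.61],"tcp":[0.11,0.226,0.962],"u":[0.06,-2.876,1.012]}
{"k":24,"theta":[-1.478,0.1,1.029],"qd":[-7.254,1.588,0.365],"tcp":[0.118,0.248,0.956],"u":[1.468,-4.693,1.119]}
{"k":25,"theta":[-1.546,0.117,1.032],"qd":[-6.415,1.757,0.164],"tcp":[0.125,0.271,0.949],"u":[3.582,-7.014,1.193]}
{"k":26,"theta":[-1.603,0.136,1.033],"qd":[-4.929,2.052,0.083],"tcp":[0.129,0.293,0.942],"u":[6.306,-9.577,1.192]}
{"k":27,"theta":[-1.641,0.159,1.035],"qd":[-2.723,2.497,0.234],"tcp":[0.132,0.315,0.935],"u":[8.9,-11.598,1.063]}
{"k":28,"theta":[-1.654,0.187,1.039],"qd":[-0.069,3.033,0.7],"tcp":[0.134,0.335,0.928],"u":[10.181,-12.168,0.778]}
{"k":29,"theta":[-1.642,0.22,1.049],"qd":[2.369,3.489,1.38],"tcp":[0.136,0.353,0.921],"u":[9.829,-11.285,0.402]}
{"k":30,"theta":[-1.609,0.256,1.066],"qd":[4.11,3.746,2.046],"tcp":[0.139,0.368,0.913],"u":[8.648,-9.792,0.052]}
{"k":31,"theta":[-1.563,0.294,1.089],"qd":[5.123,3.806,2.531],"tcp":[0.144,0.381,0.905],"u":[7.412,-8.35,-0.193]}
{"k":32,"theta":[-1.509,0.332,1.116],"qd":[5.627,3.745,2.82],"tcp":[0.149,0.39,0.897],"u":[6.397,-7.184,-0.331]}
{"k":33,"theta":[-1.452,0.369,1.145],"qd":[5.831,3.63,2.969],"tcp":[0.156,0.398,0.888],"u":[5.617,-6.302,-0.393]}
{"k":34,"theta":[-1.393,0.404,1.175],"qd":[5.869,3.501,3.035],"tcp":[0.165,0.404,0.88],"u":[5.018,-5.649,-0.409]}
{"k":35,"theta":[-1.335,0.439,1.205],"qd":[5.816,3.375,3.055],"tcp":[0.174,0.408,0.872],"u":[4.548,-5.169,-0.4]}
{"k":36,"theta":[-1.277,0.472,1.236],"qd":[5.714,3.259,3.053],"tcp":[0.184,0.411,0.864],"u":[4.17,-4.818,-0.379]}
{"k":37,"theta":[-1.221,0.504,1.266],"qd":[5.583,3.153,3.038],"tcp":[0.195,0.413,0.856],"u":[3.858,-4.561,-0.354]}
{"k":38,"theta":[-1.165,0.535,1.297],"qd":[5.437,3.057,3.018],"tcp":[0.206,0.414,0.848],"u":[3.594,-4.372,-0.327]}
{"k":39,"theta":[-1.112,0.565,1.327],"qd":[5.282,2.969,2.995],"tcp":[0.218,0.413,0.84],"u":[3.365,-4.234,-0.301]}
{"k":40,"theta":[-1.06,0.594,1.356],"qd":[5.125,2.888,2.971],"tcp":[0.23,0.411,0.832],"u":[3.164,-4.133,-0.278]}
{"k":41,"theta":[-1.009,0.623,1.386],"qd":[4.967,2.811,2.947],"tcp":[0.243,0.409,0.824],"u":[2.984,-4.059,-0.257]}
{"k":42,"theta":[-0.961,0.65,1.415],"qd":[4.811,2.738,2.922],"tcp":[0.255,0.406,0.816],"u":[2.821,-4.005,-0.24]}
{"k":43,"theta":[-0.913,0.677,1.444],"qd":[4.658,2.668,2.898],"tcp":[0.267,0.401,0.808],"u":[2.671,-3.964,-0.226]}
{"k":44,"theta":[-0.867,0.704,1.473],"qd":[4.509,2.6,2.875],"tcp":[0.28,0.397,0.8],"u":[2.532,-3.933,-0.214]}
{"k":45,"theta":[-0.823,0.729,1.502],"qd":[4.364,2.534,2.852],"tcp":[0.292,0.391,0.792],"u":[2.403,-3.91,-0.206]}
{"k":46,"theta":[-0.78,0.755,1.53],"qd":[4.225,2.469,2.83],"tcp":[0.304,0.385,0.785]}


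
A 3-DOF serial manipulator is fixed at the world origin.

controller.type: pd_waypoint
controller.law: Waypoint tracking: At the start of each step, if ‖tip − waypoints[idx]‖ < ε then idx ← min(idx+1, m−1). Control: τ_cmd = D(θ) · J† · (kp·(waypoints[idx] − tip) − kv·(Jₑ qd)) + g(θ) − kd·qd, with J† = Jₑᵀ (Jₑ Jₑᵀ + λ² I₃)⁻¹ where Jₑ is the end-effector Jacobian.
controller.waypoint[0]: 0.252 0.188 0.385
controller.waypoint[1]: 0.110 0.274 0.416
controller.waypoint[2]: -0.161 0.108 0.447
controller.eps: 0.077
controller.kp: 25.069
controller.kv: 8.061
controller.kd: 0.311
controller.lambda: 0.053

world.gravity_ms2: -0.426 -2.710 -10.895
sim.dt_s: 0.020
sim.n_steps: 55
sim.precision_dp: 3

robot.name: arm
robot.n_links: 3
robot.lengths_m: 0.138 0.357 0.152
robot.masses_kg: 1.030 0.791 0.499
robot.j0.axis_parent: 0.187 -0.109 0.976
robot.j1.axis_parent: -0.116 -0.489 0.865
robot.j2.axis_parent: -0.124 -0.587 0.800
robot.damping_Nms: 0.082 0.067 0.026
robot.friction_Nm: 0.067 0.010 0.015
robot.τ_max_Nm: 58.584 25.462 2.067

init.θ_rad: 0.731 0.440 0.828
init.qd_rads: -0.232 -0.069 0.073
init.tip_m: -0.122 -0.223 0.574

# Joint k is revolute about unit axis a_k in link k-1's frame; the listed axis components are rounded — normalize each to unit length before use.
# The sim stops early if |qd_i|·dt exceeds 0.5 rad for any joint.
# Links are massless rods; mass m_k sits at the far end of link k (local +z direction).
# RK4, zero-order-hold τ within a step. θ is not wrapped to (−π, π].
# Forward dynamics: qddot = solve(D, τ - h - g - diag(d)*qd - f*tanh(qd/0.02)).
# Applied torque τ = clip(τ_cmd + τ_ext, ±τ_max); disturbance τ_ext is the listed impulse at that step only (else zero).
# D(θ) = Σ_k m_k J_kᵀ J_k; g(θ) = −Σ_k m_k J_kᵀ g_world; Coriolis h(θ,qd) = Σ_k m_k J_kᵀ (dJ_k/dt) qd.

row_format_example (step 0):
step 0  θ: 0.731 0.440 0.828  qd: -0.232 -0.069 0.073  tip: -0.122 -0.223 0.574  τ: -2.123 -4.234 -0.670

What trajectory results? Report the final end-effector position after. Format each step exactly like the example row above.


step 1  θ: 0.728 0.427 0.838  qd: -0.095 -1.217 0.860  tip: -0.121 -0.221 0.575  τ: -2.067 -3.525 -0.869
step 2  θ: 0.728 0.398 0.837  qd: 0.091 -1.699 -0.776  tip: -0.118 -0.215 0.578  τ: -1.894 -2.998 -0.299
step 3  θ: 0.726 0.356 0.852  qd: -0.314 -2.463 2.111  tip: -0.114 -0.208 0.582  τ: -1.724 -2.639 -1.206
step 4  θ: 0.725 0.311 0.833  qd: 0.203 -2.060 -3.687  tip: -0.109 -0.199 0.587  τ: -1.532 -2.285 0.693
step 5  θ: 0.713 0.254 0.877  qd: -1.359 -3.554 7.560  tip: -0.104 -0.189 0.591  τ: -1.291 -2.119 -2.067
step 6  θ: 0.705 0.201 0.867  qd: 0.461 -1.887 -7.788  tip: -0.098 -0.178 0.597  τ: -1.299 -1.768 2.052
step 7  θ: 0.679 0.133 0.956  qd: -3.141 -4.631 15.556  tip: -0.092 -0.168 0.598  τ: -0.695 -1.710 -2.067
step 8  θ: 0.643 0.061 1.076  qd: -0.339 -2.801 -2.575  tip: -0.085 -0.158 0.598  τ: -1.087 -1.324 0.383
step 9  θ: 0.620 -0.002 1.103  qd: -2.023 -3.551 4.857  tip: -0.077 -0.147 0.601  τ: -0.604 -1.167 -2.019
step 10  θ: 0.609 -0.056 1.039  qd: 0.797 -1.854 -10.405  tip: -0.068 -0.133 0.608  τ: -1.152 -0.920 2.067
step 11  θ: 0.570 -0.121 1.081  qd: -4.627 -4.474 13.368  tip: -0.059 -0.122 0.610  τ: 0.290 -0.816 -2.067
step 12  θ: 0.529 -0.187 1.139  qd: 0.439 -2.334 -6.471  tip: -0.050 -0.112 0.611  τ: -1.060 -0.501 1.630
step 13  θ: 0.480 -0.255 1.210  qd: -5.273 -4.359 12.591  tip: -0.041 -0.104 0.611  τ: 0.655 -0.336 -2.067
step 14  θ: 0.449 -0.318 1.239  qd: 2.070 -2.080 -8.471  tip: -0.030 -0.097 0.612  τ: -1.498 -0.062 2.067
step 15  θ: 0.391 -0.388 1.330  qd: -7.768 -4.685 16.062  tip: -0.022 -0.091 0.609  τ: 1.599 0.088 -2.067
step 16  θ: 0.368 -0.451 1.378  qd: 5.186 -1.840 -9.450  tip: -0.011 -0.089 0.608  τ: -2.446 0.338 2.067
step 17  θ: 0.304 -0.521 1.492  qd: -10.979 -4.921 18.506  tip: -0.004 -0.087 0.603  τ: 2.776 0.416 -2.067
step 18  θ: 0.311 -0.579 1.532  qd: 10.413 -1.232 -11.310  tip: 0.005 -0.090 0.601  τ: -4.054 0.634 2.067
step 19  θ: 0.232 -0.649 1.673  qd: -15.965 -5.373 21.326  tip: 0.010 -0.091 0.595  τ: 4.498 0.551 -2.067
step 20  θ: 0.257 -0.706 1.725  qd: 15.120 -0.870 -11.045  tip: 0.018 -0.098 0.591  τ: -5.543 1.044 2.067
step 21  θ: 0.201 -0.775 1.870  qd: -16.786 -5.542 20.653  tip: 0.021 -0.103 0.583  τ: 4.793 0.543 -2.067
step 22  θ: 0.178 -0.846 1.985  qd: 10.348 -2.204 -4.755  tip: 0.027 -0.111 0.576  τ: -4.055 1.719 0.876
step 23  θ: 0.206 -0.910 2.047  qd: -5.622 -3.915 8.811  tip: 0.034 -0.120 0.571  τ: 1.197 0.914 -2.067
step 24  θ: 0.177 -0.978 2.094  qd: 1.645 -3.036 -3.139  tip: 0.040 -0.125 0.567  τ: -1.092 1.734 0.474
step 25  θ: 0.180 -1.038 2.081  qd: -0.951 -2.894 1.495  tip: 0.048 -0.127 0.566  τ: -0.216 1.599 -1.049
step 26  θ: 0.169 -1.092 2.073  qd: -0.338 -2.483 -2.114  tip: 0.054 -0.130 0.565  τ: -0.319 1.856 0.177
step 27  θ: 0.162 -1.137 2.056  qd: -0.302 -2.077 0.344  tip: 0.060 -0.132 0.564  τ: -0.225 1.971 -0.634
step 28  θ: 0.157 -1.174 2.048  qd: -0.200 -1.613 -1.137  tip: 0.065 -0.134 0.563  τ: -0.141 2.031 -0.125
step 29  θ: 0.156 -1.202 2.036  qd: 0.021 -1.181 -0.088  tip: 0.068 -0.136 0.562  τ: -0.084 2.061 -0.468
step 30  θ: 0.156 -1.221 2.027  qd: 0.012 -0.755 -0.755  tip: 0.071 -0.137 0.562  τ: 0.009 1.989 -0.239
step 31  θ: 0.158 -1.233 2.017  qd: 0.173 -0.406 -0.264  tip: 0.073 -0.137 0.562  τ: 0.035 1.924 -0.400
step 32  θ: 0.163 -1.238 2.009  qd: 0.258 -0.102 -0.578  tip: 0.075 -0.138 0.562  τ: 0.044 1.813 -0.292
step 33  θ: 0.169 -1.238 1.999  qd: 0.384 0.111 -0.352  tip: 0.076 -0.137 0.562  τ: 0.026 1.718 -0.366
step 34  θ: 0.177 -1.234 1.991  qd: 0.428 0.265 -0.511  tip: 0.077 -0.137 0.563  τ: 0.010 1.611 -0.313
step 35  θ: 0.186 -1.228 1.982  qd: 0.463 0.351 -0.405  tip: 0.077 -0.136 0.563  τ: -0.009 1.523 -0.349
step 36  θ: 0.195 -1.220 1.973  qd: 0.441 0.392 -0.482  tip: 0.077 -0.136 0.564  τ: -0.020 1.442 -0.324
step 37  θ: 0.204 -1.212 1.964  qd: 0.408 0.388 -0.427  tip: 0.078 -0.135 0.564  τ: -0.029 1.381 -0.344
step 38  θ: 0.211 -1.205 1.955  qd: 0.348 0.358 -0.461  tip: 0.078 -0.134 0.565  τ: -0.030 1.336 -0.333
step 39  θ: 0.218 -1.198 1.946  qd: 0.290 0.307 -0.431  tip: 0.078 -0.133 0.566  τ: -0.028 1.309 -0.343
step 40  θ: 0.223 -1.193 1.937  qd: 0.230 0.248 -0.444  tip: 0.078 -0.133 0.566  τ: -0.024 1.297 -0.338
step 41  θ: 0.227 -1.188 1.928  qd: 0.181 0.188 -0.427  tip: 0.079 -0.132 0.567  τ: -0.018 1.298 -0.343
step 42  θ: 0.230 -1.185 1.920  qd: 0.142 0.133 -0.433  tip: 0.079 -0.131 0.567  τ: -0.012 1.306 -0.339
step 43  θ: 0.233 -1.183 1.911  qd: 0.117 0.086 -0.424  tip: 0.080 -0.131 0.568  τ: -0.007 1.321 -0.340
step 44  θ: 0.235 -1.182 1.903  qd: 0.101 0.050 -0.426  tip: 0.080 -0.130 0.568  τ: -0.001 1.338 -0.337
step 45  θ: 0.237 -1.181 1.894  qd: 0.096 0.024 -0.421  tip: 0.081 -0.130 0.568  τ: 0.004 1.356 -0.336
step 46  θ: 0.239 -1.181 1.886  qd: 0.099 0.010 -0.422  tip: 0.081 -0.130 0.569  τ: 0.009 1.371 -0.333
step 47  θ: 0.241 -1.180 1.878  qd: 0.107 0.005 -0.419  tip: 0.082 -0.129 0.569  τ: 0.013 1.383 -0.332
step 48  θ: 0.243 -1.180 1.869  qd: 0.119 0.007 -0.418  tip: 0.083 -0.129 0.569  τ: 0.016 1.391 -0.330
step 49  θ: 0.246 -1.180 1.861  qd: 0.132 0.011 -0.416  tip: 0.083 -0.129 0.570  τ: 0.019 1.398 -0.328
step 50  θ: 0.249 -1.180 1.853  qd: 0.146 0.017 -0.415  tip: 0.084 -0.128 0.570  τ: 0.022 1.402 -0.326
step 51  θ: 0.252 -1.179 1.844  qd: 0.159 0.023 -0.412  tip: 0.085 -0.128 0.570  τ: 0.025 1.405 -0.325
step 52  θ: 0.255 -1.179 1.836  qd: 0.171 0.029 -0.411  tip: 0.085 -0.128 0.571  τ: 0.028 1.406 -0.323
step 53  θ: 0.259 -1.178 1.828  qd: 0.183 0.035 -0.409  tip: 0.086 -0.127 0.571  τ: 0.030 1.406 -0.322
step 54  θ: 0.262 -1.178 1.820  qd: 0.194 0.041 -0.408  tip: 0.087 -0.127 0.571  τ: 0.033 1.405 -0.320
step 55  θ: 0.266 -1.177 1.812  qd: 0.204 0.045 -0.406  tip: 0.088 -0.127 0.572
final tip position (m): 0.088 -0.127 0.572


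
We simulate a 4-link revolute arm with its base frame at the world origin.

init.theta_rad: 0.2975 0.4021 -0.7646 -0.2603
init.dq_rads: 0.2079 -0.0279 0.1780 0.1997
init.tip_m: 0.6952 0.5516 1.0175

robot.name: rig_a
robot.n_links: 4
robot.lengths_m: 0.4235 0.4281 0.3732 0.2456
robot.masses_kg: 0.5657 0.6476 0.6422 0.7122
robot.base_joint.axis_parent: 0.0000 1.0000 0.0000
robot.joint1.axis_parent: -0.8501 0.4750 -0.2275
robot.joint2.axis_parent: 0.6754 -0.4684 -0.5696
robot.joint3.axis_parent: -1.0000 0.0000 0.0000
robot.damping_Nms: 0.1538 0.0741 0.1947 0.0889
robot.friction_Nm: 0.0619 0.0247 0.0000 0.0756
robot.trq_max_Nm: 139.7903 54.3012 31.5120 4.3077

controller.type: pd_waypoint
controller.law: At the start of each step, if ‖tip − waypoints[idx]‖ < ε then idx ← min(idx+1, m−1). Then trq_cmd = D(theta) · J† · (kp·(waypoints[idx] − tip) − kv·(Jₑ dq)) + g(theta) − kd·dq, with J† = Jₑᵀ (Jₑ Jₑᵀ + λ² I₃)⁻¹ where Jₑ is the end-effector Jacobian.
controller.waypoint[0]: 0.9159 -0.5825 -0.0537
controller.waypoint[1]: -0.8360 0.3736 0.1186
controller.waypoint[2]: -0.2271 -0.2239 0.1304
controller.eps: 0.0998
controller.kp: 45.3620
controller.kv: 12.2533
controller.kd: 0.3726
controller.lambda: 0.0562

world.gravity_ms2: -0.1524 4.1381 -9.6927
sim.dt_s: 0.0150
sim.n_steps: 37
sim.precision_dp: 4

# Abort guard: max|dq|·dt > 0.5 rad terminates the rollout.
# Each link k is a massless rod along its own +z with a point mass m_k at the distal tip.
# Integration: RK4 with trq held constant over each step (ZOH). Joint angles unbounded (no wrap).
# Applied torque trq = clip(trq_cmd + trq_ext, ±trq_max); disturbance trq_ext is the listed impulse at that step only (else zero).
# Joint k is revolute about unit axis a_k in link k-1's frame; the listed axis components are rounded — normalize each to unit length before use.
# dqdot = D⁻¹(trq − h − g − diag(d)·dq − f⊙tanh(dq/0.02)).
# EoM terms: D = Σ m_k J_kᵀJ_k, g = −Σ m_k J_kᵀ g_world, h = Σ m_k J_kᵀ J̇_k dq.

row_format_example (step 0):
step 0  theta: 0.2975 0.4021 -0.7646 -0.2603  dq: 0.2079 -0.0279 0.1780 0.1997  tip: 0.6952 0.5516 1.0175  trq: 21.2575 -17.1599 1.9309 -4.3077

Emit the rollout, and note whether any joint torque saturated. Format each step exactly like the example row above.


step 1  theta: 0.3066 0.3840 -0.7962 -0.2773  dq: 1.0035 -2.3304 -4.2565 -2.3760  tip: 0.6992 0.5482 1.0130  trq: 16.2571 -17.7892 4.7215 -4.3077
step 2  theta: 0.3262 0.3386 -0.8782 -0.3252  dq: 1.6036 -3.6767 -6.5627 -3.9649  tip: 0.7050 0.5396 1.0027  trq: 14.1707 -17.7252 6.3222 -4.2499
step 3  theta: 0.3538 0.2776 -0.9847 -0.3923  dq: 2.0844 -4.4342 -7.5755 -4.9471  tip: 0.7121 0.5265 0.9887  trq: 13.2872 -17.2655 7.1490 -3.7062
step 4  theta: 0.3882 0.2077 -1.1004 -0.4688  dq: 2.4939 -4.8651 -7.8215 -5.2412  tip: 0.7202 0.5095 0.9721  trq: 13.0528 -16.8041 7.5523 -3.4330
step 5  theta: 0.4283 0.1326 -1.2172 -0.5473  dq: 2.8539 -5.1465 -7.7538 -5.2290  tip: 0.7289 0.4893 0.9536  trq: 12.7702 -16.2921 7.6448 -3.2003
step 6  theta: 0.4736 0.0539 -1.3320 -0.6243  dq: 3.1768 -5.3561 -7.5477 -5.0332  tip: 0.7384 0.4663 0.9335  trq: 12.1250 -15.6729 7.4603 -2.9467
step 7  theta: 0.5234 -0.0278 -1.4431 -0.6974  dq: 3.4681 -5.5277 -7.2721 -4.7020  tip: 0.7487 0.4405 0.9121  trq: 10.9847 -14.9226 7.0243 -2.6624
step 8  theta: 0.5774 -0.1118 -1.5498 -0.7647  dq: 3.7298 -5.6759 -6.9530 -4.2616  tip: 0.7596 0.4122 0.8895  trq: 9.3080 -14.0441 6.3698 -2.3527
step 9  theta: 0.6351 -0.1978 -1.6514 -0.8247  dq: 3.9619 -5.8063 -6.5976 -3.7316  tip: 0.7712 0.3817 0.8658  trq: 7.1072 -13.0567 5.5381 -2.0262
step 10  theta: 0.6961 -0.2857 -1.7475 -0.8762  dq: 4.1642 -5.9204 -6.2053 -3.1309  tip: 0.7836 0.3491 0.8410  trq: 4.4326 -11.9890 4.5753 -1.6905
step 11  theta: 0.7598 -0.3752 -1.8374 -0.9184  dq: 4.3361 -6.0169 -5.7728 -2.4786  tip: 0.7966 0.3147 0.8152  trq: 1.3634 -10.8738 3.5281 -1.3510
step 12  theta: 0.8259 -0.4660 -1.9204 -0.9505  dq: 4.4776 -6.0925 -5.2969 -1.7951  tip: 0.8102 0.2787 0.7884  trq: -2.0003 -9.7452 2.4403 -1.0108
step 13  theta: 0.8938 -0.5577 -1.9960 -0.9723  dq: 4.5887 -6.1424 -4.7774 -1.1012  tip: 0.8243 0.2413 0.7604  trq: -5.5458 -8.6364 1.3499 -0.6716
step 14  theta: 0.9633 -0.6499 -2.0635 -0.9838  dq: 4.6696 -6.1604 -4.2176 -0.4188  tip: 0.8386 0.2030 0.7313  trq: -9.1562 -7.5778 0.2882 -0.3340
step 15  theta: 1.0337 -0.7422 -2.1224 -0.9852  dq: 4.7191 -6.1379 -3.6265 0.2151  tip: 0.8532 0.1639 0.7010  trq: -12.7545 -6.5908 -0.7243 0.0117
step 16  theta: 1.1045 -0.8337 -2.1722 -0.9782  dq: 4.7315 -6.0642 -3.0194 0.7230  tip: 0.8676 0.1242 0.6694  trq: -16.3766 -5.6819 -1.6824 0.4015
step 17  theta: 1.1753 -0.9237 -2.2129 -0.9639  dq: 4.7111 -5.9377 -2.4008 1.1780  tip: 0.8816 0.0843 0.6364  trq: -19.6890 -4.8998 -2.5538 0.7685
step 18  theta: 1.2456 -1.0114 -2.2443 -0.9433  dq: 4.6574 -5.7554 -1.7907 1.5537  tip: 0.8950 0.0446 0.6022  trq: -22.6466 -4.2495 -3.3306 1.1191
step 19  theta: 1.3148 -1.0959 -2.2667 -0.9178  dq: 4.5700 -5.5172 -1.2077 1.8311  tip: 0.9074 0.0053 0.5670  trq: -25.2190 -3.7326 -4.0078 1.4562
step 20  theta: 1.3824 -1.1765 -2.2807 -0.8890  dq: 4.4488 -5.2268 -0.6680 1.9996  tip: 0.9187 -0.0333 0.5309  trq: -27.3893 -3.3473 -4.5822 1.7802
step 21  theta: 1.4480 -1.2524 -2.2870 -0.8584  dq: 4.2946 -4.8918 -0.1847 2.0571  tip: 0.9286 -0.0709 0.4941  trq: -29.1515 -3.0887 -5.0518 2.0886
step 22  theta: 1.5110 -1.3231 -2.2865 -0.8276  dq: 4.1097 -4.5228 0.2335 2.0110  tip: 0.9371 -0.1072 0.4571  trq: -30.5083 -2.9488 -5.4156 2.3769
step 23  theta: 1.5711 -1.3880 -2.2803 -0.7983  dq: 3.8980 -4.1321 0.5819 1.8769  tip: 0.9439 -0.1420 0.4202  trq: -31.4698 -2.9152 -5.6741 2.6387
step 24  theta: 1.6279 -1.4470 -2.2694 -0.7714  dq: 3.6649 -3.7324 0.8604 1.6768  tip: 0.9492 -0.1752 0.3836  trq: -32.0547 -2.9720 -5.8295 2.8669
step 25  theta: 1.6810 -1.5000 -2.2548 -0.7479  dq: 3.4164 -3.3355 1.0728 1.4354  tip: 0.9530 -0.2066 0.3478  trq: -32.2903 -3.1007 -5.8867 3.0550
step 26  theta: 1.7304 -1.5471 -2.2375 -0.7281  dq: 3.1590 -2.9515 1.2257 1.1763  tip: 0.9553 -0.2362 0.3131  trq: -32.2134 -3.2818 -5.8532 3.1983
step 27  theta: 1.7758 -1.5887 -2.2183 -0.7123  dq: 2.8989 -2.5882 1.3271 0.9199  tip: 0.9564 -0.2639 0.2798  trq: -31.8681 -3.4970 -5.7393 3.2949
step 28  theta: 1.8174 -1.6249 -2.1978 -0.7001  dq: 2.6414 -2.2509 1.3861 0.6811  tip: 0.9564 -0.2897 0.2481  trq: -31.3033 -3.7305 -5.5571 3.3456
step 29  theta: 1.8552 -1.6564 -2.1768 -0.6914  dq: 2.3911 -1.9429 1.4111 0.4690  tip: 0.9554 -0.3136 0.2182  trq: -30.5688 -3.9695 -5.3200 3.3539
step 30  theta: 1.8892 -1.6834 -2.1556 -0.6856  dq: 2.1514 -1.6654 1.4097 0.2880  tip: 0.9537 -0.3358 0.1903  trq: -29.7120 -4.2050 -5.0413 3.3253
step 31  theta: 1.9198 -1.7065 -2.1346 -0.6823  dq: 1.9247 -1.4183 1.3885 0.1385  tip: 0.9514 -0.3562 0.1645  trq: -28.7759 -4.4305 -4.7337 3.2660
step 32  theta: 1.9471 -1.7262 -2.1140 -0.6811  dq: 1.7129 -1.2005 1.3534 0.0215  tip: 0.9488 -0.3750 0.1407  trq: -27.7931 -4.6426 -4.4080 3.1813
step 33  theta: 1.9714 -1.7427 -2.0940 -0.6812  dq: 1.5226 -1.0117 1.3161 -0.0147  tip: 0.9458 -0.3922 0.1189  trq: -26.7176 -4.8451 -4.0641 3.0467
step 34  theta: 1.9929 -1.7567 -2.0745 -0.6813  dq: 1.3498 -0.8489 1.2714 -0.0257  tip: 0.9428 -0.4080 0.0992  trq: -25.6602 -5.0353 -3.7202 2.8999
step 35  theta: 2.0120 -1.7684 -2.0558 -0.6816  dq: 1.1936 -0.7094 1.2211 -0.0236  tip: 0.9397 -0.4224 0.0814  trq: -24.6504 -5.2112 -3.3843 2.7507
step 36  theta: 2.0289 -1.7781 -2.0379 -0.6819  dq: 1.0516 -0.5899 1.1654 -0.0237  tip: 0.9367 -0.4355 0.0654  trq: -23.7146 -5.3712 -3.0632 2.6098
step 37  theta: 2.0437 -1.7862 -2.0208 -0.6823  dq: 0.9231 -0.4879 1.1069 -0.0247  tip: 0.9338 -0.4475 0.0511
any joint saturated: yes


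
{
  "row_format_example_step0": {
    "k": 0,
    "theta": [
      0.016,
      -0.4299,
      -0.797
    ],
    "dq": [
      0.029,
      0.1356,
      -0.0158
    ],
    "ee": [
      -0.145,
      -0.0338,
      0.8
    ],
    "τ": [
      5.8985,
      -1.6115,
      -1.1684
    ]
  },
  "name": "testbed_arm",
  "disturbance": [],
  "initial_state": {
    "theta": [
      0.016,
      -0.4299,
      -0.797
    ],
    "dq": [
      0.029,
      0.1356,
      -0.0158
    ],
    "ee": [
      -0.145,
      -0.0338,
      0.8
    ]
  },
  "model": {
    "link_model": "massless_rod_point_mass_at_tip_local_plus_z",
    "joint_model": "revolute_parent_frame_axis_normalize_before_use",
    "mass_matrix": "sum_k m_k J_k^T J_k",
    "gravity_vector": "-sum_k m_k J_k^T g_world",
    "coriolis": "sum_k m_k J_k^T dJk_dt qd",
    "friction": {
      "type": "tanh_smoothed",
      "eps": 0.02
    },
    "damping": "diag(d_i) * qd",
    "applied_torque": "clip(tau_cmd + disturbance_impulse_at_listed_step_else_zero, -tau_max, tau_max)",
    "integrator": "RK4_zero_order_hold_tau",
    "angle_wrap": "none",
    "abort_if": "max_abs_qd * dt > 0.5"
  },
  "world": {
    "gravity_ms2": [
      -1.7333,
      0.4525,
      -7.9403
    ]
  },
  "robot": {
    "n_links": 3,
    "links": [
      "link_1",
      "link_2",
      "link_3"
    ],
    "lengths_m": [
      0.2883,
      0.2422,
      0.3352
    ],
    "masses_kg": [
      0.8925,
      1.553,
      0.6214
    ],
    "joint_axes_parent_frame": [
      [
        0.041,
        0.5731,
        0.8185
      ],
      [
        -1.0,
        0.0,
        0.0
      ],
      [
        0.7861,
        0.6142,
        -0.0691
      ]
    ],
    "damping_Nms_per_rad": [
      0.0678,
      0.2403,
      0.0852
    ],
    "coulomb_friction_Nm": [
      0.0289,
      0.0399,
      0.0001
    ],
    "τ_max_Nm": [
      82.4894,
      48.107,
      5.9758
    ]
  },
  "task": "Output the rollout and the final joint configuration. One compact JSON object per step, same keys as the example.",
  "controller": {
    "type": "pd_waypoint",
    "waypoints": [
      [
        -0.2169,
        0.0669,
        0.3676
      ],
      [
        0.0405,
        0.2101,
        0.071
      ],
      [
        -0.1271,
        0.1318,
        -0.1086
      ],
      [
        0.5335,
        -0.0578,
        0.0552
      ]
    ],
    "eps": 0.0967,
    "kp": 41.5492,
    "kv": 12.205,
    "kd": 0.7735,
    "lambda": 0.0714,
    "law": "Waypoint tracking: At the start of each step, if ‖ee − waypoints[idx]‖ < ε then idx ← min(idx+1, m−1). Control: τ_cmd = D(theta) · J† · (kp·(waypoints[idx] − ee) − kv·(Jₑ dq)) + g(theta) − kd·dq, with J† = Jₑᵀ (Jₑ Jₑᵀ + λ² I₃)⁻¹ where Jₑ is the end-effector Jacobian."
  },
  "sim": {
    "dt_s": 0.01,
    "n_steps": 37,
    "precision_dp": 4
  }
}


{"k":1,"theta":[0.0175,-0.4303,-0.802],"dq":[0.2618,-0.2193,-0.9854],"ee":[-0.1451,-0.033,0.7993],"\u03c4":[5.5435,-1.134,-0.191]}
{"k":2,"theta":[0.0209,-0.4337,-0.8149],"dq":[0.4301,-0.4527,-1.5917],"ee":[-0.1455,-0.0319,0.7976],"\u03c4":[5.1008,-0.7348,0.3885]}
{"k":3,"theta":[0.0258,-0.439,-0.8327],"dq":[0.5515,-0.6059,-1.9632],"ee":[-0.1459,-0.0308,0.7953],"\u03c4":[4.6244,-0.3961,0.7191]}
{"k":4,"theta":[0.0318,-0.4456,-0.8535],"dq":[0.6384,-0.7057,-2.1839],"ee":[-0.1463,-0.0298,0.7924],"\u03c4":[4.1498,-0.1075,0.8964]}
{"k":5,"theta":[0.0385,-0.4529,-0.8759],"dq":[0.6997,-0.7699,-2.3086],"ee":[-0.1465,-0.0289,0.7893],"\u03c4":[3.6979,0.1387,0.9814]}
{"k":6,"theta":[0.0457,-0.4608,-0.8993],"dq":[0.7416,-0.81,-2.3724],"ee":[-0.1466,-0.0281,0.786],"\u03c4":[3.2798,0.3487,1.0126]}
{"k":7,"theta":[0.0532,-0.4691,-0.9232],"dq":[0.7685,-0.8337,-2.3979],"ee":[-0.1466,-0.0274,0.7825],"\u03c4":[2.9004,0.5276,1.0139]}
{"k":8,"theta":[0.061,-0.4775,-0.9472],"dq":[0.7836,-0.8463,-2.3995],"ee":[-0.1465,-0.0268,0.779],"\u03c4":[2.5607,0.6799,1.0001]}
{"k":9,"theta":[0.0689,-0.4859,-0.9711],"dq":[0.7895,-0.8509,-2.3865],"ee":[-0.1462,-0.0263,0.7754],"\u03c4":[2.2593,0.8094,0.9801]}
{"k":10,"theta":[0.0767,-0.4944,-0.9948],"dq":[0.7879,-0.8501,-2.3646],"ee":[-0.1459,-0.0258,0.7718],"\u03c4":[1.9938,0.9191,0.9591]}
{"k":11,"theta":[0.0846,-0.5029,-1.0184],"dq":[0.7802,-0.8453,-2.3376],"ee":[-0.1456,-0.0253,0.7681],"\u03c4":[1.7613,1.012,0.9401]}
{"k":12,"theta":[0.0923,-0.5113,-1.0416],"dq":[0.7676,-0.8376,-2.3078],"ee":[-0.1452,-0.0249,0.7644],"\u03c4":[1.5585,1.0904,0.9246]}
{"k":13,"theta":[0.0999,-0.5197,-1.0645],"dq":[0.7509,-0.8279,-2.2766],"ee":[-0.1448,-0.0245,0.7606],"\u03c4":[1.3822,1.1562,0.9134]}
{"k":14,"theta":[0.1073,-0.5279,-1.0871],"dq":[0.731,-0.8168,-2.2449],"ee":[-0.1444,-0.0241,0.7569],"\u03c4":[1.2297,1.2112,0.9064]}
{"k":15,"theta":[0.1145,-0.536,-1.1094],"dq":[0.7083,-0.8045,-2.2132],"ee":[-0.144,-0.0237,0.7531],"\u03c4":[1.0981,1.257,0.9036]}
{"k":16,"theta":[0.1215,-0.544,-1.1313],"dq":[0.6834,-0.7915,-2.1819],"ee":[-0.1437,-0.0232,0.7493],"\u03c4":[0.9851,1.2949,0.9047]}
{"k":17,"theta":[0.1282,-0.5518,-1.153],"dq":[0.6567,-0.7781,-2.151],"ee":[-0.1434,-0.0227,0.7455],"\u03c4":[0.8885,1.326,0.9093]}
{"k":18,"theta":[0.1346,-0.5595,-1.1744],"dq":[0.6286,-0.7643,-2.1207],"ee":[-0.1431,-0.0222,0.7417],"\u03c4":[0.8062,1.3513,0.9168]}
{"k":19,"theta":[0.1407,-0.5671,-1.1954],"dq":[0.5994,-0.7505,-2.0909],"ee":[-0.1429,-0.0217,0.7379],"\u03c4":[0.7367,1.3717,0.927]}
{"k":20,"theta":[0.1466,-0.5745,-1.2162],"dq":[0.5693,-0.7366,-2.0617],"ee":[-0.1428,-0.0211,0.734],"\u03c4":[0.6784,1.3879,0.9394]}
{"k":21,"theta":[0.1521,-0.5818,-1.2366],"dq":[0.5385,-0.7228,-2.033],"ee":[-0.1427,-0.0204,0.7302],"\u03c4":[0.6299,1.4005,0.9536]}
{"k":22,"theta":[0.1573,-0.589,-1.2568],"dq":[0.5073,-0.7092,-2.0047],"ee":[-0.1427,-0.0197,0.7263],"\u03c4":[0.5902,1.4101,0.9693]}
{"k":23,"theta":[0.1623,-0.596,-1.2767],"dq":[0.4757,-0.6959,-1.9768],"ee":[-0.1428,-0.019,0.7224],"\u03c4":[0.5582,1.4172,0.9862]}
{"k":24,"theta":[0.1668,-0.6029,-1.2963],"dq":[0.4439,-0.683,-1.9493],"ee":[-0.1429,-0.0182,0.7185],"\u03c4":[0.533,1.4223,1.004]}
{"k":25,"theta":[0.1711,-0.6097,-1.3157],"dq":[0.4121,-0.6703,-1.9221],"ee":[-0.1431,-0.0174,0.7146],"\u03c4":[0.5138,1.4256,1.0225]}
{"k":26,"theta":[0.1751,-0.6163,-1.3348],"dq":[0.3802,-0.6582,-1.8952],"ee":[-0.1434,-0.0166,0.7107],"\u03c4":[0.5,1.4275,1.0414]}
{"k":27,"theta":[0.1787,-0.6228,-1.3536],"dq":[0.3485,-0.6464,-1.8686],"ee":[-0.1437,-0.0157,0.7067],"\u03c4":[0.491,1.4283,1.0607]}
{"k":28,"theta":[0.1821,-0.6292,-1.3721],"dq":[0.317,-0.6351,-1.8422],"ee":[-0.1441,-0.0147,0.7028],"\u03c4":[0.4862,1.4282,1.0801]}
{"k":29,"theta":[0.1851,-0.6355,-1.3904],"dq":[0.2857,-0.6244,-1.816],"ee":[-0.1446,-0.0138,0.6989],"\u03c4":[0.4852,1.4274,1.0994]}
{"k":30,"theta":[0.1878,-0.6417,-1.4085],"dq":[0.2547,-0.6141,-1.79],"ee":[-0.1451,-0.0128,0.695],"\u03c4":[0.4876,1.426,1.1187]}
{"k":31,"theta":[0.1902,-0.6478,-1.4262],"dq":[0.2241,-0.6044,-1.7642],"ee":[-0.1457,-0.0117,0.691],"\u03c4":[0.4931,1.4243,1.1377]}
{"k":32,"theta":[0.1923,-0.6538,-1.4437],"dq":[0.1939,-0.5952,-1.7385],"ee":[-0.1463,-0.0106,0.6871],"\u03c4":[0.5013,1.4223,1.1564]}
{"k":33,"theta":[0.194,-0.6597,-1.461],"dq":[0.164,-0.5866,-1.713],"ee":[-0.147,-0.0096,0.6832],"\u03c4":[0.5121,1.4202,1.1747]}
{"k":34,"theta":[0.1955,-0.6655,-1.478],"dq":[0.1347,-0.5785,-1.6877],"ee":[-0.1478,-0.0084,0.6793],"\u03c4":[0.5251,1.4181,1.1926]}
{"k":35,"theta":[0.1967,-0.6713,-1.4947],"dq":[0.1058,-0.571,-1.6625],"ee":[-0.1486,-0.0073,0.6753],"\u03c4":[0.5401,1.416,1.21]}
{"k":36,"theta":[0.1977,-0.677,-1.5112],"dq":[0.0774,-0.564,-1.6374],"ee":[-0.1494,-0.0061,0.6714],"\u03c4":[0.5571,1.414,1.2268]}
{"k":37,"theta":[0.1983,-0.6826,-1.5275],"dq":[0.0496,-0.5576,-1.6125],"ee":[-0.1503,-0.0049,0.6676]}
{"summary": "final theta (rad): 0.1983 -0.6826 -1.5275"}
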